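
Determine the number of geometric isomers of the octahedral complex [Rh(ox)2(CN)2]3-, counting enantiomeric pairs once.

2

The six octahedral sites form three mutually perpendicular trans pairs.
Each ox is bidentate and must span two cis positions.
There are 2 geometric isomers: CN trans; CN cis (chiral).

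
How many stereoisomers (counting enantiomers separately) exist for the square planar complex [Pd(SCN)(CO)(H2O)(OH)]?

A square has two trans pairs of vertices; adjacent vertices are cis.
There are 3 geometric isomers: (CO/OH trans, H2O/SCN trans); (CO/SCN trans, H2O/OH trans); (CO/H2O trans, OH/SCN trans).
Each arrangement has an internal mirror plane or centre of symmetry, so none is chiral.

3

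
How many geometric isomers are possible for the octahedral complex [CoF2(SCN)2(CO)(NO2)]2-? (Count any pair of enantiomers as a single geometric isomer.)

An octahedron has six vertices in three trans pairs; every non-trans pair is cis.
There are 6 geometric isomers: F cis, SCN trans; F cis, SCN cis (3 arrangements, 2 chiral); F trans, SCN trans; F trans, SCN cis.

6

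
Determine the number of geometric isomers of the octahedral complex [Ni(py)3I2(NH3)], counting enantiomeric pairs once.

The distinct arrangements are (3 in all): py mer, I trans; py mer, I cis; py fac, I cis.

3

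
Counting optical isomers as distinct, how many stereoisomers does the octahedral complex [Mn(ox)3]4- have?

2

The six octahedral sites form three mutually perpendicular trans pairs.
Each ox is bidentate and must span two cis positions.
Only one geometric arrangement is possible; it has no improper symmetry element, so it exists as a pair of enantiomers (2 stereoisomers).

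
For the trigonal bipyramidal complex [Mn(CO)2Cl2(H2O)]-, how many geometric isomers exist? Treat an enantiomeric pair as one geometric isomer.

A trigonal bipyramid has two axial and three equatorial sites, which are chemically inequivalent.
Exhaustive case analysis gives 5 geometric isomers.

5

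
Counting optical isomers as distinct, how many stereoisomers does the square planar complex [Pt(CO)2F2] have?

2

Systematic placement gives 2 geometric isomers: CO cis; CO trans.
Each arrangement has an internal mirror plane or centre of symmetry, so none is chiral.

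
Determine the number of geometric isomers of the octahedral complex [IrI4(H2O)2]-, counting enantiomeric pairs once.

2

The six octahedral sites form three mutually perpendicular trans pairs.
Working through the distinct placements yields 2 geometric isomers: H2O trans; H2O cis.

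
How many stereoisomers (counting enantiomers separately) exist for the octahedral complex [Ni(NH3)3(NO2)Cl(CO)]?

5

An octahedron has six vertices in three trans pairs; every non-trans pair is cis.
Working through the distinct placements yields 4 geometric isomers: NH3 mer (3 arrangements); NH3 fac (chiral).
One of these lacks any improper symmetry element and so occurs as an enantiomeric pair, giving 4 + 1 = 5 stereoisomers in total.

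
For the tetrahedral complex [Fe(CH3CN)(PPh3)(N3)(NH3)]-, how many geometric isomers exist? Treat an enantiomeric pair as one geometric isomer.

1

All four vertices of a tetrahedron are equivalent and mutually adjacent, so cis/trans isomerism cannot arise.
Only one geometric arrangement is possible; it has no improper symmetry element, so it exists as a pair of enantiomers (2 stereoisomers).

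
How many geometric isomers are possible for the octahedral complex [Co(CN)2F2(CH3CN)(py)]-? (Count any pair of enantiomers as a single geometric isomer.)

Systematic placement gives 6 geometric isomers: CN cis, F cis (3 arrangements, 2 chiral); CN cis, F trans; CN trans, F cis; CN trans, F trans.

6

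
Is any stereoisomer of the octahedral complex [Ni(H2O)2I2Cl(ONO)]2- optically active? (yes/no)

yes

The six octahedral sites form three mutually perpendicular trans pairs.
Systematic placement gives 6 geometric isomers: H2O cis, I cis (3 arrangements, 2 chiral); H2O cis, I trans; H2O trans, I cis; H2O trans, I trans.
Of these, 2 lack any improper symmetry element and so occur as enantiomeric pairs, giving 6 + 2 = 8 stereoisomers in total.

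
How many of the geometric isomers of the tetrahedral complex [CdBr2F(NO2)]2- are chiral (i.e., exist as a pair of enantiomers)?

0

In a tetrahedral complex all four positions are equivalent and every pair of ligands is adjacent — there is no cis/trans distinction.
Only one geometric arrangement is possible.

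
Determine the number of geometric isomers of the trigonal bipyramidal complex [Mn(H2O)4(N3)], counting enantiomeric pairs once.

A trigonal bipyramid has two axial and three equatorial sites, which are chemically inequivalent.
There are 2 geometric isomers: N3 equatorial; N3 axial.

2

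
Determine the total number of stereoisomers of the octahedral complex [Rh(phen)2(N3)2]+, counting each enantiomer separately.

An octahedron has six vertices in three trans pairs; every non-trans pair is cis.
Each phen is bidentate and must span two cis positions.
Systematic placement gives 2 geometric isomers: N3 trans; N3 cis (chiral).
One of these lacks any improper symmetry element and so occurs as an enantiomeric pair, giving 2 + 1 = 3 stereoisomers in total.

3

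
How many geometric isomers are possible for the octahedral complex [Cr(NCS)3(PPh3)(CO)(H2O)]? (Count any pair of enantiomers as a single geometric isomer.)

4

In an octahedral complex each vertex has one trans partner and four cis neighbours.
Working through the distinct placements yields 4 geometric isomers: NCS mer (3 arrangements); NCS fac (chiral).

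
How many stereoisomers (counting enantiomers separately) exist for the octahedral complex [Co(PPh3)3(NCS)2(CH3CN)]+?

An octahedron has six vertices in three trans pairs; every non-trans pair is cis.
The distinct arrangements are (3 in all): PPh3 mer, NCS cis; PPh3 mer, NCS trans; PPh3 fac, NCS cis.
Each arrangement has an internal mirror plane or centre of symmetry, so none is chiral.

3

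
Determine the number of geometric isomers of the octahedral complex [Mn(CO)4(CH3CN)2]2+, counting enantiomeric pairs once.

2

An octahedron has six vertices in three trans pairs; every non-trans pair is cis.
There are 2 geometric isomers: CH3CN trans; CH3CN cis.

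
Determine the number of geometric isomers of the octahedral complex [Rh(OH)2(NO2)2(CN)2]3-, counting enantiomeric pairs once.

An octahedron has six vertices in three trans pairs; every non-trans pair is cis.
The distinct arrangements are (5 in all): OH trans, NO2 trans, CN trans; OH cis, NO2 cis, CN trans; OH trans, NO2 cis, CN cis; OH cis, NO2 cis, CN cis (chiral); OH cis, NO2 trans, CN cis.

5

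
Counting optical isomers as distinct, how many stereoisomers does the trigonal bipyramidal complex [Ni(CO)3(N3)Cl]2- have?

A trigonal bipyramid has two axial and three equatorial sites, which are chemically inequivalent.
The distinct arrangements are (4 in all): N3 equatorial, Cl equatorial; N3 equatorial, Cl axial; N3 axial, Cl equatorial; N3 axial, Cl axial.
Each arrangement has an internal mirror plane or centre of symmetry, so none is chiral.

4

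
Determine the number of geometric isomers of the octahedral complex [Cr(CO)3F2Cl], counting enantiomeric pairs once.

3

An octahedron has six vertices in three trans pairs; every non-trans pair is cis.
Working through the distinct placements yields 3 geometric isomers: CO mer, F trans; CO mer, F cis; CO fac, F cis.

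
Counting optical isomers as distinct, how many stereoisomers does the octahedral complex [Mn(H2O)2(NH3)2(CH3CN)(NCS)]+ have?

8

There are 6 geometric isomers: H2O cis, NH3 trans; H2O cis, NH3 cis (3 arrangements, 2 chiral); H2O trans, NH3 trans; H2O trans, NH3 cis.
Of these, 2 lack any improper symmetry element and so occur as enantiomeric pairs, giving 6 + 2 = 8 stereoisomers in total.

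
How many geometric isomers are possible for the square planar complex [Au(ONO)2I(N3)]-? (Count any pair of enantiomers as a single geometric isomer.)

2

A square has two trans pairs of vertices; adjacent vertices are cis.
The distinct arrangements are (2 in all): ONO cis; ONO trans.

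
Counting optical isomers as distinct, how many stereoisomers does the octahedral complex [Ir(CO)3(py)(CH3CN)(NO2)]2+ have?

The six octahedral sites form three mutually perpendicular trans pairs.
The distinct arrangements are (4 in all): CO mer (3 arrangements); CO fac (chiral).
One of these lacks any improper symmetry element and so occurs as an enantiomeric pair, giving 4 + 1 = 5 stereoisomers in total.

5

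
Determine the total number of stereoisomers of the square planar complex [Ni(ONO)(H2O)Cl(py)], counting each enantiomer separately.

Systematic placement gives 3 geometric isomers: (Cl/ONO trans, H2O/py trans); (Cl/py trans, H2O/ONO trans); (Cl/H2O trans, ONO/py trans).
Each arrangement has an internal mirror plane or centre of symmetry, so none is chiral.

3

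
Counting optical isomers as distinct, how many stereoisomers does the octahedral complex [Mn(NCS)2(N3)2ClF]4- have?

Working through the distinct placements yields 6 geometric isomers: NCS trans, N3 trans; NCS cis, N3 cis (3 arrangements, 2 chiral); NCS trans, N3 cis; NCS cis, N3 trans.
Of these, 2 lack any improper symmetry element and so occur as enantiomeric pairs, giving 6 + 2 = 8 stereoisomers in total.

8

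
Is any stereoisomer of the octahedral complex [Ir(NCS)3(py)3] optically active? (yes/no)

In an octahedral complex each vertex has one trans partner and four cis neighbours.
Working through the distinct placements yields 2 geometric isomers: NCS mer; NCS fac.
Each arrangement has an internal mirror plane or centre of symmetry, so none is chiral.

no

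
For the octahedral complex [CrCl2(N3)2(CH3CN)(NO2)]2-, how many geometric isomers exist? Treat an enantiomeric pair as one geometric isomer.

6

An octahedron has six vertices in three trans pairs; every non-trans pair is cis.
The distinct arrangements are (6 in all): Cl cis, N3 cis (3 arrangements, 2 chiral); Cl cis, N3 trans; Cl trans, N3 cis; Cl trans, N3 trans.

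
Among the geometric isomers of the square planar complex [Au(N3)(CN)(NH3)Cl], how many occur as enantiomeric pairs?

In a square planar complex each vertex has one trans partner and two cis neighbours.
Working through the distinct placements yields 3 geometric isomers: (CN/N3 trans, Cl/NH3 trans); (CN/NH3 trans, Cl/N3 trans); (CN/Cl trans, N3/NH3 trans).
Each arrangement has an internal mirror plane or centre of symmetry, so none is chiral.

0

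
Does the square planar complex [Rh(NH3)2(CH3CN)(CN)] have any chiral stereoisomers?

In a square planar complex each vertex has one trans partner and two cis neighbours.
Systematic placement gives 2 geometric isomers: NH3 cis; NH3 trans.
Each arrangement has an internal mirror plane or centre of symmetry, so none is chiral.

no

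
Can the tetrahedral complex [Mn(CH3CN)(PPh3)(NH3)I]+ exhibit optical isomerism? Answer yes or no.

In a tetrahedral complex all four positions are equivalent and every pair of ligands is adjacent — there is no cis/trans distinction.
Only one geometric arrangement is possible; it has no improper symmetry element, so it exists as a pair of enantiomers (2 stereoisomers).

yes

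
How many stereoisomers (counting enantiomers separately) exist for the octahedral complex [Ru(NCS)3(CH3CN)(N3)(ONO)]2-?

Working through the distinct placements yields 4 geometric isomers: NCS mer (3 arrangements); NCS fac (chiral).
One of these lacks any improper symmetry element and so occurs as an enantiomeric pair, giving 4 + 1 = 5 stereoisomers in total.

5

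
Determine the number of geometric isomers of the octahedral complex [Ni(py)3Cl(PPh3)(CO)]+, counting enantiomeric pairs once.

4

In an octahedral complex each vertex has one trans partner and four cis neighbours.
Systematic placement gives 4 geometric isomers: py mer (3 arrangements); py fac (chiral).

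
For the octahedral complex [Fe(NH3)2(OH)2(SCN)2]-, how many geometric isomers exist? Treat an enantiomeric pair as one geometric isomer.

5

An octahedron has six vertices in three trans pairs; every non-trans pair is cis.
Systematic placement gives 5 geometric isomers: NH3 trans, OH trans, SCN trans; NH3 trans, OH cis, SCN cis; NH3 cis, OH cis, SCN trans; NH3 cis, OH cis, SCN cis (chiral); NH3 cis, OH trans, SCN cis.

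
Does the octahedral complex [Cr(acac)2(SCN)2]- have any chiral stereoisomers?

Each acac is bidentate and must span two cis positions.
There are 2 geometric isomers: SCN trans; SCN cis (chiral).
One of these lacks any improper symmetry element and so occurs as an enantiomeric pair, giving 2 + 1 = 3 stereoisomers in total.

yes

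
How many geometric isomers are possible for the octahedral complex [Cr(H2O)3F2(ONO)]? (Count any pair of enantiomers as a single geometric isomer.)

3

An octahedron has six vertices in three trans pairs; every non-trans pair is cis.
There are 3 geometric isomers: H2O mer, F trans; H2O fac, F cis; H2O mer, F cis.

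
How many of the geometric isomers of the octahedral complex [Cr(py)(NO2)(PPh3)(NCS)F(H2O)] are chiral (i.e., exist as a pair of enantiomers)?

15

Systematic enumeration (placing each ligand type in turn and discarding arrangements equivalent by rotation or reflection) gives 15 geometric isomers.
Of these, 15 lack any improper symmetry element and so occur as enantiomeric pairs, giving 15 + 15 = 30 stereoisomers in total.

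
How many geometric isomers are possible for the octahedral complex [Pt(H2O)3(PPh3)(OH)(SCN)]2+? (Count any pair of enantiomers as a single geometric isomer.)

An octahedron has six vertices in three trans pairs; every non-trans pair is cis.
There are 4 geometric isomers: H2O mer (3 arrangements); H2O fac (chiral).

4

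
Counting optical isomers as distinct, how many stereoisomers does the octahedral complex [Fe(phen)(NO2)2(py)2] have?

In an octahedral complex each vertex has one trans partner and four cis neighbours.
Each phen is bidentate and must span two cis positions.
There are 3 geometric isomers: NO2 trans, py cis; NO2 cis, py trans; NO2 cis, py cis (chiral).
One of these lacks any improper symmetry element and so occurs as an enantiomeric pair, giving 3 + 1 = 4 stereoisomers in total.

4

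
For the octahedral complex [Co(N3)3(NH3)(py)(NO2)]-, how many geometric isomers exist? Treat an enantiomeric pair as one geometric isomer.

4

An octahedron has six vertices in three trans pairs; every non-trans pair is cis.
Systematic placement gives 4 geometric isomers: N3 mer (3 arrangements); N3 fac (chiral).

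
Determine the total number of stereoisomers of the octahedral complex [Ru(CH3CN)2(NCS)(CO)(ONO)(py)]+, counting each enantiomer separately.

An octahedron has six vertices in three trans pairs; every non-trans pair is cis.
Exhaustive case analysis gives 9 geometric isomers.
Of these, 6 lack any improper symmetry element and so occur as enantiomeric pairs, giving 9 + 6 = 15 stereoisomers in total.

15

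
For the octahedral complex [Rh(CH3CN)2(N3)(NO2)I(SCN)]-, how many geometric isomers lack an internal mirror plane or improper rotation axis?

6

In an octahedral complex each vertex has one trans partner and four cis neighbours.
Exhaustive case analysis gives 9 geometric isomers.
Of these, 6 lack any improper symmetry element and so occur as enantiomeric pairs, giving 9 + 6 = 15 stereoisomers in total.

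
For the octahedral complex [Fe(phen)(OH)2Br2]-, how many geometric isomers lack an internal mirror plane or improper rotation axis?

In an octahedral complex each vertex has one trans partner and four cis neighbours.
Each phen is bidentate and must span two cis positions.
The distinct arrangements are (3 in all): OH cis, Br trans; OH cis, Br cis (chiral); OH trans, Br cis.
One of these lacks any improper symmetry element and so occurs as an enantiomeric pair, giving 3 + 1 = 4 stereoisomers in total.

1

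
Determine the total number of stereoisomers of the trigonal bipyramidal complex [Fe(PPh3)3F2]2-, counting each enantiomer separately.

A trigonal bipyramid has two axial and three equatorial sites, which are chemically inequivalent.
Working through the distinct placements yields 3 geometric isomers: F both axial; F one axial, one equatorial; F both equatorial.
Each arrangement has an internal mirror plane or centre of symmetry, so none is chiral.

3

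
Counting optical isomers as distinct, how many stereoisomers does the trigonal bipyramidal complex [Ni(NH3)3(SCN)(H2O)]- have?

Systematic placement gives 4 geometric isomers: SCN equatorial, H2O axial; SCN axial, H2O axial; SCN equatorial, H2O equatorial; SCN axial, H2O equatorial.
Each arrangement has an internal mirror plane or centre of symmetry, so none is chiral.

4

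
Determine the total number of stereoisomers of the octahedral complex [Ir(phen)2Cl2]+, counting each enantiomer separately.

An octahedron has six vertices in three trans pairs; every non-trans pair is cis.
Each phen is bidentate and must span two cis positions.
Working through the distinct placements yields 2 geometric isomers: Cl trans; Cl cis (chiral).
One of these lacks any improper symmetry element and so occurs as an enantiomeric pair, giving 2 + 1 = 3 stereoisomers in total.

3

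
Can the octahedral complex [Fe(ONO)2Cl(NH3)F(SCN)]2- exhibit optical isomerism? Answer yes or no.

yes

In an octahedral complex each vertex has one trans partner and four cis neighbours.
Systematic enumeration (placing each ligand type in turn and discarding arrangements equivalent by rotation or reflection) gives 9 geometric isomers.
Of these, 6 lack any improper symmetry element and so occur as enantiomeric pairs, giving 9 + 6 = 15 stereoisomers in total.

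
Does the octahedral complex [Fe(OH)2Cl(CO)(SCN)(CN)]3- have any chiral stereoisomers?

yes

In an octahedral complex each vertex has one trans partner and four cis neighbours.
Placing the ligands in turn and identifying arrangements related by rotation or reflection leaves 9 distinct geometric isomers.
Of these, 6 lack any improper symmetry element and so occur as enantiomeric pairs, giving 9 + 6 = 15 stereoisomers in total.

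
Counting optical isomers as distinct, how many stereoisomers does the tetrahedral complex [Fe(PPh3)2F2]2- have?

All four vertices of a tetrahedron are equivalent and mutually adjacent, so cis/trans isomerism cannot arise.
Only one geometric arrangement is possible.

1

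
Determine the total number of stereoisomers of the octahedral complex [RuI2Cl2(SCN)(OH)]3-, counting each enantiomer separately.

The six octahedral sites form three mutually perpendicular trans pairs.
Working through the distinct placements yields 6 geometric isomers: I trans, Cl trans; I cis, Cl trans; I cis, Cl cis (3 arrangements, 2 chiral); I trans, Cl cis.
Of these, 2 lack any improper symmetry element and so occur as enantiomeric pairs, giving 6 + 2 = 8 stereoisomers in total.

8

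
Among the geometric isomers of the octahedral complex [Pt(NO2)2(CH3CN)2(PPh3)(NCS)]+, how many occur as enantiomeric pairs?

2

In an octahedral complex each vertex has one trans partner and four cis neighbours.
Systematic placement gives 6 geometric isomers: NO2 cis, CH3CN trans; NO2 trans, CH3CN trans; NO2 cis, CH3CN cis (3 arrangements, 2 chiral); NO2 trans, CH3CN cis.
Of these, 2 lack any improper symmetry element and so occur as enantiomeric pairs, giving 6 + 2 = 8 stereoisomers in total.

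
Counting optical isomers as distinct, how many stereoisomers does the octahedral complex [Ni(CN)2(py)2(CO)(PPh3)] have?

8

An octahedron has six vertices in three trans pairs; every non-trans pair is cis.
The distinct arrangements are (6 in all): CN trans, py trans; CN trans, py cis; CN cis, py trans; CN cis, py cis (3 arrangements, 2 chiral).
Of these, 2 lack any improper symmetry element and so occur as enantiomeric pairs, giving 6 + 2 = 8 stereoisomers in total.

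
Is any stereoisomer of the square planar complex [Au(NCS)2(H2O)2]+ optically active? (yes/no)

no

A square has two trans pairs of vertices; adjacent vertices are cis.
There are 2 geometric isomers: NCS cis; NCS trans.
Each arrangement has an internal mirror plane or centre of symmetry, so none is chiral.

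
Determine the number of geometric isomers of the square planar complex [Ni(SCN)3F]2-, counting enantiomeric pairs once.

1

A square has two trans pairs of vertices; adjacent vertices are cis.
Only one geometric arrangement is possible.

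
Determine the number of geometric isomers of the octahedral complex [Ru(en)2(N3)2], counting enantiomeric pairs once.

2

In an octahedral complex each vertex has one trans partner and four cis neighbours.
Each en is bidentate and must span two cis positions.
Working through the distinct placements yields 2 geometric isomers: N3 trans; N3 cis (chiral).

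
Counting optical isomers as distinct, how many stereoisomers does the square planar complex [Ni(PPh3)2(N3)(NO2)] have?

2

A square has two trans pairs of vertices; adjacent vertices are cis.
The distinct arrangements are (2 in all): PPh3 cis; PPh3 trans.
Each arrangement has an internal mirror plane or centre of symmetry, so none is chiral.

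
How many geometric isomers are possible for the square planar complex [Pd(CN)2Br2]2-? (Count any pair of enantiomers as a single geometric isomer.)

There are 2 geometric isomers: CN cis; CN trans.

2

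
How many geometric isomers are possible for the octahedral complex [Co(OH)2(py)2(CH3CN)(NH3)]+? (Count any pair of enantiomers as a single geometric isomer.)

6

In an octahedral complex each vertex has one trans partner and four cis neighbours.
The distinct arrangements are (6 in all): OH trans, py trans; OH cis, py cis (3 arrangements, 2 chiral); OH cis, py trans; OH trans, py cis.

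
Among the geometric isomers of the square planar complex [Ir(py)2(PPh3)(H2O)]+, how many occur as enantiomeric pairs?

0

A square has two trans pairs of vertices; adjacent vertices are cis.
There are 2 geometric isomers: py cis; py trans.
Each arrangement has an internal mirror plane or centre of symmetry, so none is chiral.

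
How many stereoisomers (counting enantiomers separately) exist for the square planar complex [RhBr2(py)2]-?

Systematic placement gives 2 geometric isomers: Br cis; Br trans.
Each arrangement has an internal mirror plane or centre of symmetry, so none is chiral.

2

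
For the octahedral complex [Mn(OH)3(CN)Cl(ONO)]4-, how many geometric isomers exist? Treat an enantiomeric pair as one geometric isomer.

4

An octahedron has six vertices in three trans pairs; every non-trans pair is cis.
Systematic placement gives 4 geometric isomers: OH mer (3 arrangements); OH fac (chiral).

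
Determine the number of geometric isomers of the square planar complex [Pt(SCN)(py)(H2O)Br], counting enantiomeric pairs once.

3

Working through the distinct placements yields 3 geometric isomers: (Br/SCN trans, H2O/py trans); (Br/py trans, H2O/SCN trans); (Br/H2O trans, SCN/py trans).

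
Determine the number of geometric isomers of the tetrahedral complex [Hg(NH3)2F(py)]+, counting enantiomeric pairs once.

1

All four vertices of a tetrahedron are equivalent and mutually adjacent, so cis/trans isomerism cannot arise.
Only one geometric arrangement is possible.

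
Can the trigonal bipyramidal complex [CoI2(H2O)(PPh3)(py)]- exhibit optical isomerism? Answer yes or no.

A trigonal bipyramid has two axial and three equatorial sites, which are chemically inequivalent.
Placing the ligands in turn and identifying arrangements related by rotation or reflection leaves 7 distinct geometric isomers.
Of these, 3 lack any improper symmetry element and so occur as enantiomeric pairs, giving 7 + 3 = 10 stereoisomers in total.

yes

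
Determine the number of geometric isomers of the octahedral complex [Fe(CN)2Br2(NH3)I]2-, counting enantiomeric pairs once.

In an octahedral complex each vertex has one trans partner and four cis neighbours.
Working through the distinct placements yields 6 geometric isomers: CN trans, Br trans; CN cis, Br trans; CN cis, Br cis (3 arrangements, 2 chiral); CN trans, Br cis.

6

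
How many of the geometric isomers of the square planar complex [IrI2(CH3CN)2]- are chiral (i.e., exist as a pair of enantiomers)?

0

A square has two trans pairs of vertices; adjacent vertices are cis.
The distinct arrangements are (2 in all): I cis; I trans.
Each arrangement has an internal mirror plane or centre of symmetry, so none is chiral.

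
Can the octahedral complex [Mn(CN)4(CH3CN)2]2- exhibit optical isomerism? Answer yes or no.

no

The six octahedral sites form three mutually perpendicular trans pairs.
Systematic placement gives 2 geometric isomers: CH3CN trans; CH3CN cis.
Each arrangement has an internal mirror plane or centre of symmetry, so none is chiral.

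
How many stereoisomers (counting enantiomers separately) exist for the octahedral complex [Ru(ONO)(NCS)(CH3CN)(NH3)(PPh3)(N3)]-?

30

In an octahedral complex each vertex has one trans partner and four cis neighbours.
Placing the ligands in turn and identifying arrangements related by rotation or reflection leaves 15 distinct geometric isomers.
Of these, 15 lack any improper symmetry element and so occur as enantiomeric pairs, giving 15 + 15 = 30 stereoisomers in total.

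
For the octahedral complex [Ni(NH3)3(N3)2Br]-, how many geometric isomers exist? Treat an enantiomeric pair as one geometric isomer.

3

In an octahedral complex each vertex has one trans partner and four cis neighbours.
Working through the distinct placements yields 3 geometric isomers: NH3 mer, N3 cis; NH3 mer, N3 trans; NH3 fac, N3 cis.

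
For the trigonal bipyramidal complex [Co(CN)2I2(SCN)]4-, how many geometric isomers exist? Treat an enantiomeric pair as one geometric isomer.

A trigonal bipyramid has two axial and three equatorial sites, which are chemically inequivalent.
Exhaustive case analysis gives 5 geometric isomers.

5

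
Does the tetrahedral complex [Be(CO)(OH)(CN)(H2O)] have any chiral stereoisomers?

yes

Only one geometric arrangement is possible; it has no improper symmetry element, so it exists as a pair of enantiomers (2 stereoisomers).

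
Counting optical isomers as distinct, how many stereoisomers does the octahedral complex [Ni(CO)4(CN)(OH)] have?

2

The distinct arrangements are (2 in all): CN and OH mutually cis; CN and OH mutually trans.
Each arrangement has an internal mirror plane or centre of symmetry, so none is chiral.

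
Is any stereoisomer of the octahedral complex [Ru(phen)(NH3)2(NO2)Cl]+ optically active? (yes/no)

yes

An octahedron has six vertices in three trans pairs; every non-trans pair is cis.
Each phen is bidentate and must span two cis positions.
Working through the distinct placements yields 4 geometric isomers: NH3 cis (3 arrangements, 2 chiral); NH3 trans.
Of these, 2 lack any improper symmetry element and so occur as enantiomeric pairs, giving 4 + 2 = 6 stereoisomers in total.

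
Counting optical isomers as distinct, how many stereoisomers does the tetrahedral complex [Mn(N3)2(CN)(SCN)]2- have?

1

Only one geometric arrangement is possible.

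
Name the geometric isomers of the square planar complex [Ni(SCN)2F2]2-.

In a square planar complex each vertex has one trans partner and two cis neighbours.
Systematic placement gives 2 geometric isomers: SCN cis; SCN trans.

cis and trans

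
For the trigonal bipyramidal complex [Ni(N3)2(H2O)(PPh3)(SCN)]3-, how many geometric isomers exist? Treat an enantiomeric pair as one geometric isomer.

7

In a trigonal bipyramid the two axial positions differ from the three equatorial ones.
Exhaustive case analysis gives 7 geometric isomers.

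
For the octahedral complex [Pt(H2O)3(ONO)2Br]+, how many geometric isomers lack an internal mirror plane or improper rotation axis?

0

Working through the distinct placements yields 3 geometric isomers: H2O mer, ONO trans; H2O fac, ONO cis; H2O mer, ONO cis.
Each arrangement has an internal mirror plane or centre of symmetry, so none is chiral.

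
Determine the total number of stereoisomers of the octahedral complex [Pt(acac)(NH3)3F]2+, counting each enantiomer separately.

2

The six octahedral sites form three mutually perpendicular trans pairs.
Each acac is bidentate and must span two cis positions.
The distinct arrangements are (2 in all): NH3 fac; NH3 mer.
Each arrangement has an internal mirror plane or centre of symmetry, so none is chiral.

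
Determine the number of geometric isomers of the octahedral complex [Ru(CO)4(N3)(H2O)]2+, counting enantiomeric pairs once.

2

In an octahedral complex each vertex has one trans partner and four cis neighbours.
There are 2 geometric isomers: N3 and H2O mutually trans; N3 and H2O mutually cis.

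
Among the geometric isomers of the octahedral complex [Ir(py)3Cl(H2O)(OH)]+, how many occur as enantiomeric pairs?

In an octahedral complex each vertex has one trans partner and four cis neighbours.
The distinct arrangements are (4 in all): py mer (3 arrangements); py fac (chiral).
One of these lacks any improper symmetry element and so occurs as an enantiomeric pair, giving 4 + 1 = 5 stereoisomers in total.

1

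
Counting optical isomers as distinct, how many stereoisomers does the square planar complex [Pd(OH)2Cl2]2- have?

In a square planar complex each vertex has one trans partner and two cis neighbours.
Systematic placement gives 2 geometric isomers: OH cis; OH trans.
Each arrangement has an internal mirror plane or centre of symmetry, so none is chiral.

2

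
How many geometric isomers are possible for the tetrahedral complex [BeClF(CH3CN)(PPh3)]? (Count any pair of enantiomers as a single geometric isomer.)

1

In a tetrahedral complex all four positions are equivalent and every pair of ligands is adjacent — there is no cis/trans distinction.
Only one geometric arrangement is possible; it has no improper symmetry element, so it exists as a pair of enantiomers (2 stereoisomers).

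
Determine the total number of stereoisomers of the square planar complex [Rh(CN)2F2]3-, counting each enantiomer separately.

In a square planar complex each vertex has one trans partner and two cis neighbours.
The distinct arrangements are (2 in all): CN cis; CN trans.
Each arrangement has an internal mirror plane or centre of symmetry, so none is chiral.

2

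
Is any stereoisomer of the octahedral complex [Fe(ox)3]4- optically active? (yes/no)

The six octahedral sites form three mutually perpendicular trans pairs.
Each ox is bidentate and must span two cis positions.
Only one geometric arrangement is possible; it has no improper symmetry element, so it exists as a pair of enantiomers (2 stereoisomers).

yes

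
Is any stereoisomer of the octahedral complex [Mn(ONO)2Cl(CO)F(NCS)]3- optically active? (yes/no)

yes

The six octahedral sites form three mutually perpendicular trans pairs.
Exhaustive case analysis gives 9 geometric isomers.
Of these, 6 lack any improper symmetry element and so occur as enantiomeric pairs, giving 9 + 6 = 15 stereoisomers in total.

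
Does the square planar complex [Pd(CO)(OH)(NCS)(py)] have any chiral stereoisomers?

In a square planar complex each vertex has one trans partner and two cis neighbours.
Systematic placement gives 3 geometric isomers: (CO/OH trans, NCS/py trans); (CO/py trans, NCS/OH trans); (CO/NCS trans, OH/py trans).
Each arrangement has an internal mirror plane or centre of symmetry, so none is chiral.

no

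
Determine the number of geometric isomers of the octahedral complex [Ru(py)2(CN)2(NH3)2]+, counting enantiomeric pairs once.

The six octahedral sites form three mutually perpendicular trans pairs.
The distinct arrangements are (5 in all): py trans, CN trans, NH3 trans; py cis, CN trans, NH3 cis; py trans, CN cis, NH3 cis; py cis, CN cis, NH3 cis (chiral); py cis, CN cis, NH3 trans.

5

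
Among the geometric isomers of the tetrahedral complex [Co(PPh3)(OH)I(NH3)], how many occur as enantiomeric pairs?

In a tetrahedral complex all four positions are equivalent and every pair of ligands is adjacent — there is no cis/trans distinction.
Only one geometric arrangement is possible; it has no improper symmetry element, so it exists as a pair of enantiomers (2 stereoisomers).

1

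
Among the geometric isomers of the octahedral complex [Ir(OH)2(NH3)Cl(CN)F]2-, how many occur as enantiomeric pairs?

The six octahedral sites form three mutually perpendicular trans pairs.
Systematic enumeration (placing each ligand type in turn and discarding arrangements equivalent by rotation or reflection) gives 9 geometric isomers.
Of these, 6 lack any improper symmetry element and so occur as enantiomeric pairs, giving 9 + 6 = 15 stereoisomers in total.

6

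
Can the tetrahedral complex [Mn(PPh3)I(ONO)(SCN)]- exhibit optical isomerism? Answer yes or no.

In a tetrahedral complex all four positions are equivalent and every pair of ligands is adjacent — there is no cis/trans distinction.
Only one geometric arrangement is possible; it has no improper symmetry element, so it exists as a pair of enantiomers (2 stereoisomers).

yes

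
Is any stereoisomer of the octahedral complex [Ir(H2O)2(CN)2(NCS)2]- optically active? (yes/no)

yes

An octahedron has six vertices in three trans pairs; every non-trans pair is cis.
Systematic placement gives 5 geometric isomers: H2O trans, CN trans, NCS trans; H2O cis, CN trans, NCS cis; H2O cis, CN cis, NCS trans; H2O cis, CN cis, NCS cis (chiral); H2O trans, CN cis, NCS cis.
One of these lacks any improper symmetry element and so occurs as an enantiomeric pair, giving 5 + 1 = 6 stereoisomers in total.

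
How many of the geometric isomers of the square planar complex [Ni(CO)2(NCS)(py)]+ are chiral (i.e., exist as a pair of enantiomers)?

0

The distinct arrangements are (2 in all): CO cis; CO trans.
Each arrangement has an internal mirror plane or centre of symmetry, so none is chiral.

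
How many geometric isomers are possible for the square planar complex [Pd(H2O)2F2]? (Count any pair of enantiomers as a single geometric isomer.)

2

There are 2 geometric isomers: H2O cis; H2O trans.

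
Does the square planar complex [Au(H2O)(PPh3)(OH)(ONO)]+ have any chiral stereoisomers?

In a square planar complex each vertex has one trans partner and two cis neighbours.
There are 3 geometric isomers: (H2O/ONO trans, OH/PPh3 trans); (H2O/PPh3 trans, OH/ONO trans); (H2O/OH trans, ONO/PPh3 trans).
Each arrangement has an internal mirror plane or centre of symmetry, so none is chiral.

no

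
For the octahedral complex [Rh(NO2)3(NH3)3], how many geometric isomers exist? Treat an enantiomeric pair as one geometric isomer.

2

Working through the distinct placements yields 2 geometric isomers: NO2 mer; NO2 fac.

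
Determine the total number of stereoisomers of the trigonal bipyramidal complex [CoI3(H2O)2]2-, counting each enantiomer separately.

The distinct arrangements are (3 in all): H2O both axial; H2O one axial, one equatorial; H2O both equatorial.
Each arrangement has an internal mirror plane or centre of symmetry, so none is chiral.

3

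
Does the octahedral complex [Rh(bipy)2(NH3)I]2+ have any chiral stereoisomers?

yes

Each bipy is bidentate and must span two cis positions.
Systematic placement gives 2 geometric isomers: NH3 and I mutually trans; NH3 and I mutually cis (chiral).
One of these lacks any improper symmetry element and so occurs as an enantiomeric pair, giving 2 + 1 = 3 stereoisomers in total.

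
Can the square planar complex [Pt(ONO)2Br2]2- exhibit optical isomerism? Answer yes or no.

The distinct arrangements are (2 in all): ONO cis; ONO trans.
Each arrangement has an internal mirror plane or centre of symmetry, so none is chiral.

no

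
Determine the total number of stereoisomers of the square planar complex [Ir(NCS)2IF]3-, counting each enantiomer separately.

In a square planar complex each vertex has one trans partner and two cis neighbours.
The distinct arrangements are (2 in all): NCS cis; NCS trans.
Each arrangement has an internal mirror plane or centre of symmetry, so none is chiral.

2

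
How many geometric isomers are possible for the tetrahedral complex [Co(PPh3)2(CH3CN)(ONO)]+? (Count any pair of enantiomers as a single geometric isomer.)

All four vertices of a tetrahedron are equivalent and mutually adjacent, so cis/trans isomerism cannot arise.
Only one geometric arrangement is possible.

1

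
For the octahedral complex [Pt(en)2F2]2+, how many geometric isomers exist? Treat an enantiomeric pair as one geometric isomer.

2

An octahedron has six vertices in three trans pairs; every non-trans pair is cis.
Each en is bidentate and must span two cis positions.
There are 2 geometric isomers: F trans; F cis (chiral).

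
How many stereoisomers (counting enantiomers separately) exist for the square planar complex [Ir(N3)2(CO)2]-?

In a square planar complex each vertex has one trans partner and two cis neighbours.
Systematic placement gives 2 geometric isomers: N3 cis; N3 trans.
Each arrangement has an internal mirror plane or centre of symmetry, so none is chiral.

2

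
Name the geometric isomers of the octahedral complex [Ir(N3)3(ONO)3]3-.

The distinct arrangements are (2 in all): N3 mer; N3 fac.

fac and mer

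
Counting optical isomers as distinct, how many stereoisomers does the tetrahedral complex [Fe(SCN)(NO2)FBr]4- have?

2

In a tetrahedral complex all four positions are equivalent and every pair of ligands is adjacent — there is no cis/trans distinction.
Only one geometric arrangement is possible; it has no improper symmetry element, so it exists as a pair of enantiomers (2 stereoisomers).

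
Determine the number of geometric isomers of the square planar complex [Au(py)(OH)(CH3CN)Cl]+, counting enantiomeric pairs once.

3

In a square planar complex each vertex has one trans partner and two cis neighbours.
There are 3 geometric isomers: (CH3CN/OH trans, Cl/py trans); (CH3CN/py trans, Cl/OH trans); (CH3CN/Cl trans, OH/py trans).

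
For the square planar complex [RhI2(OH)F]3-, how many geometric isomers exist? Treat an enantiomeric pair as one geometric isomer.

2

A square has two trans pairs of vertices; adjacent vertices are cis.
Systematic placement gives 2 geometric isomers: I cis; I trans.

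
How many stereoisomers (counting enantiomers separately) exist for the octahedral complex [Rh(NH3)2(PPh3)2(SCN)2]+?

6

The six octahedral sites form three mutually perpendicular trans pairs.
Working through the distinct placements yields 5 geometric isomers: NH3 trans, PPh3 trans, SCN trans; NH3 trans, PPh3 cis, SCN cis; NH3 cis, PPh3 cis, SCN trans; NH3 cis, PPh3 cis, SCN cis (chiral); NH3 cis, PPh3 trans, SCN cis.
One of these lacks any improper symmetry element and so occurs as an enantiomeric pair, giving 5 + 1 = 6 stereoisomers in total.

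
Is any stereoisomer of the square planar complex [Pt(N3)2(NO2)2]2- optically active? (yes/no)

A square has two trans pairs of vertices; adjacent vertices are cis.
Working through the distinct placements yields 2 geometric isomers: N3 cis; N3 trans.
Each arrangement has an internal mirror plane or centre of symmetry, so none is chiral.

no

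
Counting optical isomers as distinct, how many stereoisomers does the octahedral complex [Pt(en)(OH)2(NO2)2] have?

Each en is bidentate and must span two cis positions.
The distinct arrangements are (3 in all): OH cis, NO2 trans; OH cis, NO2 cis (chiral); OH trans, NO2 cis.
One of these lacks any improper symmetry element and so occurs as an enantiomeric pair, giving 3 + 1 = 4 stereoisomers in total.

4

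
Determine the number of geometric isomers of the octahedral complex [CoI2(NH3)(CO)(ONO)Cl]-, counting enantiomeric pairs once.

9

The six octahedral sites form three mutually perpendicular trans pairs.
Systematic enumeration (placing each ligand type in turn and discarding arrangements equivalent by rotation or reflection) gives 9 geometric isomers.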